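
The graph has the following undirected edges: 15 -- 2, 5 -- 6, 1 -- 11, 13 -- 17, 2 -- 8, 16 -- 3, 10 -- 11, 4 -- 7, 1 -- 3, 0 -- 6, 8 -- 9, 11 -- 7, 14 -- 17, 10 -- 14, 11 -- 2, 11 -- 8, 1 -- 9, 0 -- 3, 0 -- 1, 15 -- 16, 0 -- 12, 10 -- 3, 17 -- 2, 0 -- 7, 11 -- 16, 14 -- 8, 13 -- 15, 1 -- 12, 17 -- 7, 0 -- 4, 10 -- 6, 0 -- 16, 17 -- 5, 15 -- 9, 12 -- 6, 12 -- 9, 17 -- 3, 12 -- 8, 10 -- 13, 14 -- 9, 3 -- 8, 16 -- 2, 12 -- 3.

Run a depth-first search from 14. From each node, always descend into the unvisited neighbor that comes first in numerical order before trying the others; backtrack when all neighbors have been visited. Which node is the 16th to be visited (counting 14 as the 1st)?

Visit 14
14 → 8
8 → 2
2 → 11
11 → 1
1 → 0
0 → 3
3 → 10
10 → 6
6 → 5
5 → 17
17 → 7
7 → 4
17 → 13
13 → 15
15 → 9
9 → 12
15 → 16

Visit order: 14, 8, 2, 11, 1, 0, 3, 10, 6, 5, 17, 7, 4, 13, 15, 9, 12, 16

9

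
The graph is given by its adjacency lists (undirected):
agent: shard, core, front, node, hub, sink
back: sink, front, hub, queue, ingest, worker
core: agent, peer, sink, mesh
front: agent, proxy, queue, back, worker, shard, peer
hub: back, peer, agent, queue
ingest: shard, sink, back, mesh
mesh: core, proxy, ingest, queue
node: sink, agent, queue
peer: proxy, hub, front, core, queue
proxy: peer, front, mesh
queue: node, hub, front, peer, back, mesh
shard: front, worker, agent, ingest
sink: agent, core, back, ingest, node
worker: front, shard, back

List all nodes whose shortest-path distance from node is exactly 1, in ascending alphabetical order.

agent, queue, sink

Level 0: node
Level 1: agent, queue, sink
Level 2: back, core, front, hub, ingest, mesh, peer, shard
Level 3: proxy, worker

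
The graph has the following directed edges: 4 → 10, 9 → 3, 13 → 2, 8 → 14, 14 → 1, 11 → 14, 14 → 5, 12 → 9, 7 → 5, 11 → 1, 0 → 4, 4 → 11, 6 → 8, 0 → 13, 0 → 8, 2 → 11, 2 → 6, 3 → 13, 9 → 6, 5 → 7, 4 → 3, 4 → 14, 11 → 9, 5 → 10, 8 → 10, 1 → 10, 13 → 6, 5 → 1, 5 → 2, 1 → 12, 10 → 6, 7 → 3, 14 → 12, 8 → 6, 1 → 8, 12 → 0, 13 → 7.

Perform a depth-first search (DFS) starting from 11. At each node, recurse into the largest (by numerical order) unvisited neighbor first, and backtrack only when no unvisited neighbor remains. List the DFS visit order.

Visit 11
11 → 14
14 → 12
12 → 9
9 → 6
6 → 8
8 → 10
9 → 3
3 → 13
13 → 7
7 → 5
5 → 2
5 → 1
12 → 0
0 → 4

11 14 12 9 6 8 10 3 13 7 5 2 1 0 4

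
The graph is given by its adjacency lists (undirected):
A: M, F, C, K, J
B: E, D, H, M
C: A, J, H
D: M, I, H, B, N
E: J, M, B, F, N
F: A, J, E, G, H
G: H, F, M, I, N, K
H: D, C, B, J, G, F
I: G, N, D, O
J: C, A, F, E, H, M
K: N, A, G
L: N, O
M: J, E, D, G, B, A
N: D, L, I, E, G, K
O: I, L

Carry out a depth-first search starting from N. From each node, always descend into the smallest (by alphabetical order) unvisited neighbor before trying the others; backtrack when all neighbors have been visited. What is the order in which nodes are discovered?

N, D, B, E, F, A, C, H, G, I, O, L, K, M, J

Visit N
N → D
D → B
B → E
E → F
F → A
A → C
C → H
H → G
G → I
I → O
O → L
G → K
G → M
M → J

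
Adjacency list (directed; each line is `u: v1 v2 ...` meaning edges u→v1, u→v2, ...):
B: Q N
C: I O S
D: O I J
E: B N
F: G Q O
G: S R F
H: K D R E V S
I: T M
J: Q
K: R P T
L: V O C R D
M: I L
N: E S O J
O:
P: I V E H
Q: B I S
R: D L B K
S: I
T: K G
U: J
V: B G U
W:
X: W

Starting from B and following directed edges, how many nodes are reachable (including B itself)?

BFS from B visits: B, Q, N, S, I, O, J, E, T, M, K, G, L, R, P, F, V, D, C, H, U
Reachable nodes: 21 of 23 total.

21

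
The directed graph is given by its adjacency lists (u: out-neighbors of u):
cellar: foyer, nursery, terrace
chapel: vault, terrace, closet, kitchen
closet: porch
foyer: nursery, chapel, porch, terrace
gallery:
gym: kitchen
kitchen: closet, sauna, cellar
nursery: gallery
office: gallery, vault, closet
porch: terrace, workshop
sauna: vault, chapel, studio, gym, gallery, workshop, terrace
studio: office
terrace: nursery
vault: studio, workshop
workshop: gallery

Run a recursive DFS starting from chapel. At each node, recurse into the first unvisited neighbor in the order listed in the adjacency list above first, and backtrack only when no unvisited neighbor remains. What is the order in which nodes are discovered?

Visit chapel
chapel → vault
vault → studio
studio → office
office → gallery
office → closet
closet → porch
porch → terrace
terrace → nursery
porch → workshop
chapel → kitchen
kitchen → sauna
sauna → gym
kitchen → cellar
cellar → foyer

chapel, vault, studio, office, gallery, closet, porch, terrace, nursery, workshop, kitchen, sauna, gym, cellar, foyer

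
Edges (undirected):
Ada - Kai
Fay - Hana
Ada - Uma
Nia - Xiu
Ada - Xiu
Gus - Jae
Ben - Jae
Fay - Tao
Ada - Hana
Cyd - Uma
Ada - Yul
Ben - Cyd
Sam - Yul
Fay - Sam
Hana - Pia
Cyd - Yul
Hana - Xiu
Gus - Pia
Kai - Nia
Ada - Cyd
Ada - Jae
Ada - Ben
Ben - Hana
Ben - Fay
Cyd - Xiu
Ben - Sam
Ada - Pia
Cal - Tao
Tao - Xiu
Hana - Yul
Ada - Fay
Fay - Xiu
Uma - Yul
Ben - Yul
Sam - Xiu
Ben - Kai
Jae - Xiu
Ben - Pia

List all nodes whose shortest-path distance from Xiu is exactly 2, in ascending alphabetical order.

Ben, Cal, Gus, Kai, Pia, Uma, Yul

Level 0: Xiu
Level 1: Ada, Cyd, Fay, Hana, Jae, Nia, Sam, Tao
Level 2: Ben, Cal, Gus, Kai, Pia, Uma, Yul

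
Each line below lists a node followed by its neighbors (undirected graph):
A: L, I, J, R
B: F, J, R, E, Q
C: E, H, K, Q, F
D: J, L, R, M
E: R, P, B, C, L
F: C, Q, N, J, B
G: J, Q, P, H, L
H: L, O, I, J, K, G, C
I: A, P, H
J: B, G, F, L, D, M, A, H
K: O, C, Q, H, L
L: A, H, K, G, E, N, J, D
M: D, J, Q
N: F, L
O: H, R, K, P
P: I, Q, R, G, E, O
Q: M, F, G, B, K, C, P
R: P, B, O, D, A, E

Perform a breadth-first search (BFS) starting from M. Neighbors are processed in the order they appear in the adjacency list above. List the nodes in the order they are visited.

M -> D -> J -> Q -> L -> R -> B -> G -> F -> A -> H -> K -> C -> P -> E -> N -> O -> I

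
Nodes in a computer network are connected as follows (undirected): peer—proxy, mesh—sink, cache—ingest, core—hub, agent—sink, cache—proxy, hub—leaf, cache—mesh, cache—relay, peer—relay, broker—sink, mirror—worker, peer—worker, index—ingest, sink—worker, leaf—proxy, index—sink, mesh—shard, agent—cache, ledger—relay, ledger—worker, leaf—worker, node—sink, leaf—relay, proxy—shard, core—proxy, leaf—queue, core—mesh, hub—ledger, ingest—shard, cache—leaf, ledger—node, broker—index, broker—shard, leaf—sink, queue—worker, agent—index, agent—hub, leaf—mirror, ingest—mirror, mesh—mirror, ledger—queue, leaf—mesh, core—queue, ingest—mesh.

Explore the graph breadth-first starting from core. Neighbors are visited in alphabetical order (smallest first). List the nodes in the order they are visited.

core hub mesh proxy queue agent leaf ledger cache ingest mirror shard sink peer worker index relay node broker

Visit core; enqueue hub, mesh, proxy, queue → queue [hub, mesh, proxy, queue]
Visit hub; enqueue agent, leaf, ledger → queue [mesh, proxy, queue, agent, leaf, ledger]
Visit mesh; enqueue cache, ingest, mirror, shard, sink → queue [proxy, queue, agent, leaf, ledger, cache, ingest, mirror, shard, sink]
Visit proxy; enqueue peer → queue [queue, agent, leaf, ledger, cache, ingest, mirror, shard, sink, peer]
Visit queue; enqueue worker → queue [agent, leaf, ledger, cache, ingest, mirror, shard, sink, peer, worker]
Visit agent; enqueue index → queue [leaf, ledger, cache, ingest, mirror, shard, sink, peer, worker, index]
Visit leaf; enqueue relay → queue [ledger, cache, ingest, mirror, shard, sink, peer, worker, index, relay]
Visit ledger; enqueue node → queue [cache, ingest, mirror, shard, sink, peer, worker, index, relay, node]
Visit cache → queue [ingest, mirror, shard, sink, peer, worker, index, relay, node]
Visit ingest → queue [mirror, shard, sink, peer, worker, index, relay, node]
Visit mirror → queue [shard, sink, peer, worker, index, relay, node]
Visit shard; enqueue broker → queue [sink, peer, worker, index, relay, node, broker]
Visit sink → queue [peer, worker, index, relay, node, broker]
Visit peer → queue [worker, index, relay, node, broker]
Visit worker → queue [index, relay, node, broker]
Visit index → queue [relay, node, broker]
Visit relay → queue [node, broker]
Visit node → queue [broker]
Visit broker → queue []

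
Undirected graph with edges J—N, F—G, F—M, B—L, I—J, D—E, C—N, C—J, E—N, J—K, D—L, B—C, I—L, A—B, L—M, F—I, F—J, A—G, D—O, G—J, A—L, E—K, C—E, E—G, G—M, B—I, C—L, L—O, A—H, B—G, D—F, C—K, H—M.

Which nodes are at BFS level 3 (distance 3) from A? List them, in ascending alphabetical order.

Level 0: A
Level 1: B, G, H, L
Level 2: C, D, E, F, I, J, M, O
Level 3: K, N

K, N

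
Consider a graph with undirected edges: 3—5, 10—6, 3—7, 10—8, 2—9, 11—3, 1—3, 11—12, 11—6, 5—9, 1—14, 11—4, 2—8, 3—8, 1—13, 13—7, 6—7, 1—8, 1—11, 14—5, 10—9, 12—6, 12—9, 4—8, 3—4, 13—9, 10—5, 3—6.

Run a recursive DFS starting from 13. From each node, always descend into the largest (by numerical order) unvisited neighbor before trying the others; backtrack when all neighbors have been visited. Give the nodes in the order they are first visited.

Visit 13
13 → 9
9 → 12
12 → 11
11 → 6
6 → 10
10 → 8
8 → 4
4 → 3
3 → 7
3 → 5
5 → 14
14 → 1
8 → 2

13, 9, 12, 11, 6, 10, 8, 4, 3, 7, 5, 14, 1, 2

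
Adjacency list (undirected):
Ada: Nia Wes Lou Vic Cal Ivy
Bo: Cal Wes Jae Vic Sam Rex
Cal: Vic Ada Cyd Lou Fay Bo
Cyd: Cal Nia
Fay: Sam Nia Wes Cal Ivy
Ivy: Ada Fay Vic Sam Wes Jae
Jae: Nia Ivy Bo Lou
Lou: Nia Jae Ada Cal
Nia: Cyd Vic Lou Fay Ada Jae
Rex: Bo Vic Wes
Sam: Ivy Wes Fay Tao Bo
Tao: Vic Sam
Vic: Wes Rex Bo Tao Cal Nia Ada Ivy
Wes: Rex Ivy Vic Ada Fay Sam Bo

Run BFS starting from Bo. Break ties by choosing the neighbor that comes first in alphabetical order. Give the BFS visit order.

Bo Cal Jae Rex Sam Vic Wes Ada Cyd Fay Lou Ivy Nia Tao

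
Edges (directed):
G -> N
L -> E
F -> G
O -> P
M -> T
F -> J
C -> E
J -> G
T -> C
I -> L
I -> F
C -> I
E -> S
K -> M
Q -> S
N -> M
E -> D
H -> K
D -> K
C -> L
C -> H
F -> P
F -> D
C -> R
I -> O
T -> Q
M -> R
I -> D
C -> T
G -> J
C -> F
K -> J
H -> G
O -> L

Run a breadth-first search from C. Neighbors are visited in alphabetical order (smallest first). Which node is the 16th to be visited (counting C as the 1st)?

Visit C; enqueue E, F, H, I, L, R, T → queue [E, F, H, I, L, R, T]
Visit E; enqueue D, S → queue [F, H, I, L, R, T, D, S]
Visit F; enqueue G, J, P → queue [H, I, L, R, T, D, S, G, J, P]
Visit H; enqueue K → queue [I, L, R, T, D, S, G, J, P, K]
Visit I; enqueue O → queue [L, R, T, D, S, G, J, P, K, O]
Visit L → queue [R, T, D, S, G, J, P, K, O]
Visit R → queue [T, D, S, G, J, P, K, O]
Visit T; enqueue Q → queue [D, S, G, J, P, K, O, Q]
Visit D → queue [S, G, J, P, K, O, Q]
Visit S → queue [G, J, P, K, O, Q]
Visit G; enqueue N → queue [J, P, K, O, Q, N]
Visit J → queue [P, K, O, Q, N]
Visit P → queue [K, O, Q, N]
Visit K; enqueue M → queue [O, Q, N, M]
Visit O → queue [Q, N, M]
Visit Q → queue [N, M]
Visit N → queue [M]
Visit M → queue []

Visit order: C, E, F, H, I, L, R, T, D, S, G, J, P, K, O, Q, N, M

Q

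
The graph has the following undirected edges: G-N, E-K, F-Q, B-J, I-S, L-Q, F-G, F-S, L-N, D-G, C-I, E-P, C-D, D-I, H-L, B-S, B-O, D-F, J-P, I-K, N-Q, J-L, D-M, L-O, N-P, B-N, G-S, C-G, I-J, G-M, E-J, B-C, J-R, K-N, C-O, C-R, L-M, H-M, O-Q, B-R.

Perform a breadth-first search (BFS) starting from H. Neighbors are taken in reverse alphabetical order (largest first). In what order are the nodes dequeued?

H M L G D Q O N J S F C I B P K R E

Visit H; enqueue M, L → queue [M, L]
Visit M; enqueue G, D → queue [L, G, D]
Visit L; enqueue Q, O, N, J → queue [G, D, Q, O, N, J]
Visit G; enqueue S, F, C → queue [D, Q, O, N, J, S, F, C]
Visit D; enqueue I → queue [Q, O, N, J, S, F, C, I]
Visit Q → queue [O, N, J, S, F, C, I]
Visit O; enqueue B → queue [N, J, S, F, C, I, B]
Visit N; enqueue P, K → queue [J, S, F, C, I, B, P, K]
Visit J; enqueue R, E → queue [S, F, C, I, B, P, K, R, E]
Visit S → queue [F, C, I, B, P, K, R, E]
Visit F → queue [C, I, B, P, K, R, E]
Visit C → queue [I, B, P, K, R, E]
Visit I → queue [B, P, K, R, E]
Visit B → queue [P, K, R, E]
Visit P → queue [K, R, E]
Visit K → queue [R, E]
Visit R → queue [E]
Visit E → queue []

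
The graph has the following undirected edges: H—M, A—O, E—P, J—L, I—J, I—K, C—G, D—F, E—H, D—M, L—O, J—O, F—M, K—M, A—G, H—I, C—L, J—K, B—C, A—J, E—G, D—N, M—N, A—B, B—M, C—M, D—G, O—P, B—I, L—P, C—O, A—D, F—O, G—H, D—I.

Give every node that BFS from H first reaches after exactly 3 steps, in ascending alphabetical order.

Level 0: H
Level 1: E, G, I, M
Level 2: A, B, C, D, F, J, K, N, P
Level 3: L, O

L, O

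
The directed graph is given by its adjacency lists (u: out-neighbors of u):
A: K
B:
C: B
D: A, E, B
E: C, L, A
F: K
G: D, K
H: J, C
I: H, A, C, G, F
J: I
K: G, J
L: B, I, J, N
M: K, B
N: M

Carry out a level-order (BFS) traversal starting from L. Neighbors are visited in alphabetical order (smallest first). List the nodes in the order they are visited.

L B I J N A C F G H M K D E

Visit L; enqueue B, I, J, N → queue [B, I, J, N]
Visit B → queue [I, J, N]
Visit I; enqueue A, C, F, G, H → queue [J, N, A, C, F, G, H]
Visit J → queue [N, A, C, F, G, H]
Visit N; enqueue M → queue [A, C, F, G, H, M]
Visit A; enqueue K → queue [C, F, G, H, M, K]
Visit C → queue [F, G, H, M, K]
Visit F → queue [G, H, M, K]
Visit G; enqueue D → queue [H, M, K, D]
Visit H → queue [M, K, D]
Visit M → queue [K, D]
Visit K → queue [D]
Visit D; enqueue E → queue [E]
Visit E → queue []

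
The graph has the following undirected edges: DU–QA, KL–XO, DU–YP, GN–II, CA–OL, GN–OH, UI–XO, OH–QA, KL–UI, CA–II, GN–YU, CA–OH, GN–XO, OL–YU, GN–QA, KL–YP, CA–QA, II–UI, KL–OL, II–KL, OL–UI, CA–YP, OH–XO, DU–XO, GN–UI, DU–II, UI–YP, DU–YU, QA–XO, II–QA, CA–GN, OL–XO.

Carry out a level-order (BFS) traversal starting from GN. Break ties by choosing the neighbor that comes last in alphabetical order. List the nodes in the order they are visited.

GN YU XO UI QA OH II CA OL DU KL YP

Visit GN; enqueue YU, XO, UI, QA, OH, II, CA → queue [YU, XO, UI, QA, OH, II, CA]
Visit YU; enqueue OL, DU → queue [XO, UI, QA, OH, II, CA, OL, DU]
Visit XO; enqueue KL → queue [UI, QA, OH, II, CA, OL, DU, KL]
Visit UI; enqueue YP → queue [QA, OH, II, CA, OL, DU, KL, YP]
Visit QA → queue [OH, II, CA, OL, DU, KL, YP]
Visit OH → queue [II, CA, OL, DU, KL, YP]
Visit II → queue [CA, OL, DU, KL, YP]
Visit CA → queue [OL, DU, KL, YP]
Visit OL → queue [DU, KL, YP]
Visit DU → queue [KL, YP]
Visit KL → queue [YP]
Visit YP → queue []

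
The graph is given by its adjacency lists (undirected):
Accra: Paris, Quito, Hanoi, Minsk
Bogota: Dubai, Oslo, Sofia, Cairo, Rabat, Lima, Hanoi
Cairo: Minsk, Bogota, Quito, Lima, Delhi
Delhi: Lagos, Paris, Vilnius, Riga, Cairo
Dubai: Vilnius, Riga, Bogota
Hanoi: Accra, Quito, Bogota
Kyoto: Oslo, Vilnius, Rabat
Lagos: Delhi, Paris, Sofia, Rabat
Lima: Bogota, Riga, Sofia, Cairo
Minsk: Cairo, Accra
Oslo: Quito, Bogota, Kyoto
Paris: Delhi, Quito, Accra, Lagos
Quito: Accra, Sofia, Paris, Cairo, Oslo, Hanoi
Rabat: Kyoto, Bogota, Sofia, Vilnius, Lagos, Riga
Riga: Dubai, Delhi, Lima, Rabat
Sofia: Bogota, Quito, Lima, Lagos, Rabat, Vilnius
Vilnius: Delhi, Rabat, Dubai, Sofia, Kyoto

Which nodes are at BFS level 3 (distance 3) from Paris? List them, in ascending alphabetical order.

Bogota, Dubai, Kyoto, Lima

Level 0: Paris
Level 1: Accra, Delhi, Lagos, Quito
Level 2: Cairo, Hanoi, Minsk, Oslo, Rabat, Riga, Sofia, Vilnius
Level 3: Bogota, Dubai, Kyoto, Lima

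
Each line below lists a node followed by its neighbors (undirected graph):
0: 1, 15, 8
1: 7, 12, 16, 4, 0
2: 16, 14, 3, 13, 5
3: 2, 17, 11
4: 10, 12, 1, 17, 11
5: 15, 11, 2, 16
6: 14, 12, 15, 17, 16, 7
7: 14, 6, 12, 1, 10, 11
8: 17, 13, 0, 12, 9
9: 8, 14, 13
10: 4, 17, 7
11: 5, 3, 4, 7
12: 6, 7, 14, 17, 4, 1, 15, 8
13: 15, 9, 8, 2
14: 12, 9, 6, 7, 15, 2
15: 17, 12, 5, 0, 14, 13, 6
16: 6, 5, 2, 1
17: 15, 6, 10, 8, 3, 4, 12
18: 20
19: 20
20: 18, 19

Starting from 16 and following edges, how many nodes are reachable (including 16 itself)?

18

BFS from 16 visits: 16, 1, 2, 5, 6, 0, 4, 7, 12, 3, 13, 14, 11, 15, 17, 8, 10, 9
Reachable nodes: 18 of 21 total.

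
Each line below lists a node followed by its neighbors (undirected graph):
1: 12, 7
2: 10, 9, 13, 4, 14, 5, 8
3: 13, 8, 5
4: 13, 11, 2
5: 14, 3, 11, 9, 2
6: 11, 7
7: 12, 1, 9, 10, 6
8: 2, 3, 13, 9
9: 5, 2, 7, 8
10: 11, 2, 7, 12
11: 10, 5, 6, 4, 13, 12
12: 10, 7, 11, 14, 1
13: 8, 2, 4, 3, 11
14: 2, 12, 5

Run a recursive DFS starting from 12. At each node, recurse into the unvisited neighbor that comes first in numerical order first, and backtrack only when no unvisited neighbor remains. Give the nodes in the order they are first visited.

Visit 12
12 → 1
1 → 7
7 → 6
6 → 11
11 → 4
4 → 2
2 → 5
5 → 3
3 → 8
8 → 9
8 → 13
5 → 14
2 → 10

12 -> 1 -> 7 -> 6 -> 11 -> 4 -> 2 -> 5 -> 3 -> 8 -> 9 -> 13 -> 14 -> 10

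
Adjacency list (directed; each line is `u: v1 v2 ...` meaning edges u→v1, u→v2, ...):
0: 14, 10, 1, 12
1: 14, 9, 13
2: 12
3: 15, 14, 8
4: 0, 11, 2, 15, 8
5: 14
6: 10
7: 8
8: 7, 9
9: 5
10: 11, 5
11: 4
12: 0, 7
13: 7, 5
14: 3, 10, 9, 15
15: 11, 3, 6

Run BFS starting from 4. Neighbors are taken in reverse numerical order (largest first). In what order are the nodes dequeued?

Visit 4; enqueue 15, 11, 8, 2, 0 → queue [15, 11, 8, 2, 0]
Visit 15; enqueue 6, 3 → queue [11, 8, 2, 0, 6, 3]
Visit 11 → queue [8, 2, 0, 6, 3]
Visit 8; enqueue 9, 7 → queue [2, 0, 6, 3, 9, 7]
Visit 2; enqueue 12 → queue [0, 6, 3, 9, 7, 12]
Visit 0; enqueue 14, 10, 1 → queue [6, 3, 9, 7, 12, 14, 10, 1]
Visit 6 → queue [3, 9, 7, 12, 14, 10, 1]
Visit 3 → queue [9, 7, 12, 14, 10, 1]
Visit 9; enqueue 5 → queue [7, 12, 14, 10, 1, 5]
Visit 7 → queue [12, 14, 10, 1, 5]
Visit 12 → queue [14, 10, 1, 5]
Visit 14 → queue [10, 1, 5]
Visit 10 → queue [1, 5]
Visit 1; enqueue 13 → queue [5, 13]
Visit 5 → queue [13]
Visit 13 → queue []

4, 15, 11, 8, 2, 0, 6, 3, 9, 7, 12, 14, 10, 1, 5, 13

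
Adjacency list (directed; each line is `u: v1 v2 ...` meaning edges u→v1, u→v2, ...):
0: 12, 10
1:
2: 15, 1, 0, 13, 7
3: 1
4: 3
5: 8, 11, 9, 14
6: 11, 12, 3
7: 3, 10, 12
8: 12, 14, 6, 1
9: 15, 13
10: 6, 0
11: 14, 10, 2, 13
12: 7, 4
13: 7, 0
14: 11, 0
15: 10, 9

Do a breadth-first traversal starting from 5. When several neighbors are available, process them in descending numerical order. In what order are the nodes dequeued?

Visit 5; enqueue 14, 11, 9, 8 → queue [14, 11, 9, 8]
Visit 14; enqueue 0 → queue [11, 9, 8, 0]
Visit 11; enqueue 13, 10, 2 → queue [9, 8, 0, 13, 10, 2]
Visit 9; enqueue 15 → queue [8, 0, 13, 10, 2, 15]
Visit 8; enqueue 12, 6, 1 → queue [0, 13, 10, 2, 15, 12, 6, 1]
Visit 0 → queue [13, 10, 2, 15, 12, 6, 1]
Visit 13; enqueue 7 → queue [10, 2, 15, 12, 6, 1, 7]
Visit 10 → queue [2, 15, 12, 6, 1, 7]
Visit 2 → queue [15, 12, 6, 1, 7]
Visit 15 → queue [12, 6, 1, 7]
Visit 12; enqueue 4 → queue [6, 1, 7, 4]
Visit 6; enqueue 3 → queue [1, 7, 4, 3]
Visit 1 → queue [7, 4, 3]
Visit 7 → queue [4, 3]
Visit 4 → queue [3]
Visit 3 → queue []

5 14 11 9 8 0 13 10 2 15 12 6 1 7 4 3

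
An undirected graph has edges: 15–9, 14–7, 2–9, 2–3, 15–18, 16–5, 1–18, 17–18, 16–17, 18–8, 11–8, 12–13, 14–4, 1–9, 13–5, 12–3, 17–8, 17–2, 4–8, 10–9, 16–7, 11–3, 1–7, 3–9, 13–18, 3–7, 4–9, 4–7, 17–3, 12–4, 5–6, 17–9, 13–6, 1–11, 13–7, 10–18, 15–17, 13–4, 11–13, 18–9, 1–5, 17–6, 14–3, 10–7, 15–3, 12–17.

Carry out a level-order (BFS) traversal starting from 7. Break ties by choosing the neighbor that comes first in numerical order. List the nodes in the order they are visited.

7, 1, 3, 4, 10, 13, 14, 16, 5, 9, 11, 18, 2, 12, 15, 17, 8, 6

Visit 7; enqueue 1, 3, 4, 10, 13, 14, 16 → queue [1, 3, 4, 10, 13, 14, 16]
Visit 1; enqueue 5, 9, 11, 18 → queue [3, 4, 10, 13, 14, 16, 5, 9, 11, 18]
Visit 3; enqueue 2, 12, 15, 17 → queue [4, 10, 13, 14, 16, 5, 9, 11, 18, 2, 12, 15, 17]
Visit 4; enqueue 8 → queue [10, 13, 14, 16, 5, 9, 11, 18, 2, 12, 15, 17, 8]
Visit 10 → queue [13, 14, 16, 5, 9, 11, 18, 2, 12, 15, 17, 8]
Visit 13; enqueue 6 → queue [14, 16, 5, 9, 11, 18, 2, 12, 15, 17, 8, 6]
Visit 14 → queue [16, 5, 9, 11, 18, 2, 12, 15, 17, 8, 6]
Visit 16 → queue [5, 9, 11, 18, 2, 12, 15, 17, 8, 6]
Visit 5 → queue [9, 11, 18, 2, 12, 15, 17, 8, 6]
Visit 9 → queue [11, 18, 2, 12, 15, 17, 8, 6]
Visit 11 → queue [18, 2, 12, 15, 17, 8, 6]
Visit 18 → queue [2, 12, 15, 17, 8, 6]
Visit 2 → queue [12, 15, 17, 8, 6]
Visit 12 → queue [15, 17, 8, 6]
Visit 15 → queue [17, 8, 6]
Visit 17 → queue [8, 6]
Visit 8 → queue [6]
Visit 6 → queue []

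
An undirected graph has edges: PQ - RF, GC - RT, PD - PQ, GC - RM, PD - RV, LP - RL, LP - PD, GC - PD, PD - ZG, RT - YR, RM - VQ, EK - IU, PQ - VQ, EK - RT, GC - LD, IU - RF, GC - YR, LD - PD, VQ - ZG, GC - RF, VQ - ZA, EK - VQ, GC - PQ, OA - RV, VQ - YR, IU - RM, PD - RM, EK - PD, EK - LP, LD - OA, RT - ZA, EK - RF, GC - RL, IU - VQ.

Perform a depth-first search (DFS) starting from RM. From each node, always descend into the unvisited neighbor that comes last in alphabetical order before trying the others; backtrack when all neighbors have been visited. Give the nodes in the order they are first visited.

RM VQ ZG PD RV OA LD GC YR RT ZA EK RF PQ IU LP RL

Visit RM
RM → VQ
VQ → ZG
ZG → PD
PD → RV
RV → OA
OA → LD
LD → GC
GC → YR
YR → RT
RT → ZA
RT → EK
EK → RF
RF → PQ
RF → IU
EK → LP
LP → RL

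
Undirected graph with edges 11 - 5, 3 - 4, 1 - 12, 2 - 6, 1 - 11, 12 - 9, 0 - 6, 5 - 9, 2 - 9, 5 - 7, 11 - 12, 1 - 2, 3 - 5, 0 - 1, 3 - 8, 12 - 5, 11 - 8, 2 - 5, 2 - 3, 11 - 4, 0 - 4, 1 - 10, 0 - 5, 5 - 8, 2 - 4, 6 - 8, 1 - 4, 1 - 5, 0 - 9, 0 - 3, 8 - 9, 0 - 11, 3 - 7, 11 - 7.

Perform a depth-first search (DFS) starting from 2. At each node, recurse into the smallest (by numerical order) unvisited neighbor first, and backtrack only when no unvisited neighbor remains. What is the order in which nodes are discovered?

2, 1, 0, 3, 4, 11, 5, 7, 8, 6, 9, 12, 10

Visit 2
2 → 1
1 → 0
0 → 3
3 → 4
4 → 11
11 → 5
5 → 7
5 → 8
8 → 6
8 → 9
9 → 12
1 → 10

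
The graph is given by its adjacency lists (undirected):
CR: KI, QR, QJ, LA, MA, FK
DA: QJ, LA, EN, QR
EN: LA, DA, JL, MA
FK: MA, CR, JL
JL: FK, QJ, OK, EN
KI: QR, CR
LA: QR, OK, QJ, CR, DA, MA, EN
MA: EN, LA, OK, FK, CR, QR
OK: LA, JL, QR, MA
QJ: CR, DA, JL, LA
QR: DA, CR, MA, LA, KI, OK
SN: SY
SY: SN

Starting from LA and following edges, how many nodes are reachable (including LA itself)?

11

BFS from LA visits: LA, QR, OK, QJ, CR, DA, MA, EN, KI, JL, FK
Reachable nodes: 11 of 13 total.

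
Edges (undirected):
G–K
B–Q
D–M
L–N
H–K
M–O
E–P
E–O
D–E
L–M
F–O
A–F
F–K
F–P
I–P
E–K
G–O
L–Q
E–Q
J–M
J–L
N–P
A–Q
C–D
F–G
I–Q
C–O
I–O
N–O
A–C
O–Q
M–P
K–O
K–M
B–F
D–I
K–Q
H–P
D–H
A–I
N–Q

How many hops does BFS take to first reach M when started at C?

2

Level 0: C
Level 1: A, D, O
Level 2: E, F, G, H, I, K, M, N, Q
Level 3: B, J, L, P
M first appears at level 2.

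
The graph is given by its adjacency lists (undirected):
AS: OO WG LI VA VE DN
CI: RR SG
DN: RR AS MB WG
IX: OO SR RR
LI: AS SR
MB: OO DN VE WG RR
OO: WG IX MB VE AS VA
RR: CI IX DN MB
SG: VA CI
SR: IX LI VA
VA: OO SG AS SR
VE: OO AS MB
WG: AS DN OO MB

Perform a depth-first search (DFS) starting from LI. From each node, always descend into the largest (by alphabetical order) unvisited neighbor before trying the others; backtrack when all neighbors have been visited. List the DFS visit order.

Visit LI
LI → SR
SR → VA
VA → SG
SG → CI
CI → RR
RR → MB
MB → WG
WG → OO
OO → VE
VE → AS
AS → DN
OO → IX

LI, SR, VA, SG, CI, RR, MB, WG, OO, VE, AS, DN, IX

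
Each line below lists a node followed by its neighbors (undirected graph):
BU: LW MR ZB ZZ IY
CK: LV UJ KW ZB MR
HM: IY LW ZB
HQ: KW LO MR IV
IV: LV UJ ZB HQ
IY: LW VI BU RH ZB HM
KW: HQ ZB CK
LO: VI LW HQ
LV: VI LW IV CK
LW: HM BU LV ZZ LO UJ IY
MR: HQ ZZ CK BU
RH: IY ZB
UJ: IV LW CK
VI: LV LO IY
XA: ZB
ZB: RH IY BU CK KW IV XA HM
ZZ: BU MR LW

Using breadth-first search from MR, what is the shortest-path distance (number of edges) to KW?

2

Level 0: MR
Level 1: BU, CK, HQ, ZZ
Level 2: IV, IY, KW, LO, LV, LW, UJ, ZB
Level 3: HM, RH, VI, XA
KW first appears at level 2.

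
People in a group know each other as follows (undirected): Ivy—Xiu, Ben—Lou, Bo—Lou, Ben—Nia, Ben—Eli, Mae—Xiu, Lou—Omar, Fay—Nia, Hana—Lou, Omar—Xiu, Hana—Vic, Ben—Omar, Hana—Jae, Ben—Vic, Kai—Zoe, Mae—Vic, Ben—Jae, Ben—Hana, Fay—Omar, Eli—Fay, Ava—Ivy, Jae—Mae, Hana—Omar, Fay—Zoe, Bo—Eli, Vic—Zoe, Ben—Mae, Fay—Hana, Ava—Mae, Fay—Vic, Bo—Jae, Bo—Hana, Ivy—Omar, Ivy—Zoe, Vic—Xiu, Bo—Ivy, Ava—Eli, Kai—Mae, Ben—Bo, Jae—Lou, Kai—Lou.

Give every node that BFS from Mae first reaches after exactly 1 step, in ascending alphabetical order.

Ava, Ben, Jae, Kai, Vic, Xiu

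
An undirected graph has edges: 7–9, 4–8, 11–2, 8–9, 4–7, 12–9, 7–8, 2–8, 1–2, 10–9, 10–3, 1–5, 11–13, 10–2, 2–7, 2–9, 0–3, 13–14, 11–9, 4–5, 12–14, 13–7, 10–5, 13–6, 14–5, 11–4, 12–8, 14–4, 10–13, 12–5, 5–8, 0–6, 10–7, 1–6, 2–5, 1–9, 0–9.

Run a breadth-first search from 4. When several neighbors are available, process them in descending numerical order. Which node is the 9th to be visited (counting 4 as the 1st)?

Visit 4; enqueue 14, 11, 8, 7, 5 → queue [14, 11, 8, 7, 5]
Visit 14; enqueue 13, 12 → queue [11, 8, 7, 5, 13, 12]
Visit 11; enqueue 9, 2 → queue [8, 7, 5, 13, 12, 9, 2]
Visit 8 → queue [7, 5, 13, 12, 9, 2]
Visit 7; enqueue 10 → queue [5, 13, 12, 9, 2, 10]
Visit 5; enqueue 1 → queue [13, 12, 9, 2, 10, 1]
Visit 13; enqueue 6 → queue [12, 9, 2, 10, 1, 6]
Visit 12 → queue [9, 2, 10, 1, 6]
Visit 9; enqueue 0 → queue [2, 10, 1, 6, 0]
Visit 2 → queue [10, 1, 6, 0]
Visit 10; enqueue 3 → queue [1, 6, 0, 3]
Visit 1 → queue [6, 0, 3]
Visit 6 → queue [0, 3]
Visit 0 → queue [3]
Visit 3 → queue []

Visit order: 4, 14, 11, 8, 7, 5, 13, 12, 9, 2, 10, 1, 6, 0, 3

9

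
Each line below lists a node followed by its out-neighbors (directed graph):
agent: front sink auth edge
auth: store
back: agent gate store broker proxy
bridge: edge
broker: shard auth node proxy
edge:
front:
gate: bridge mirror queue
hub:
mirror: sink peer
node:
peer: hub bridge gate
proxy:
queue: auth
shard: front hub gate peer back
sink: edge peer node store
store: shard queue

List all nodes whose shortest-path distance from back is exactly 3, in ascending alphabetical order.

hub, peer

Level 0: back
Level 1: agent, broker, gate, proxy, store
Level 2: auth, bridge, edge, front, mirror, node, queue, shard, sink
Level 3: hub, peer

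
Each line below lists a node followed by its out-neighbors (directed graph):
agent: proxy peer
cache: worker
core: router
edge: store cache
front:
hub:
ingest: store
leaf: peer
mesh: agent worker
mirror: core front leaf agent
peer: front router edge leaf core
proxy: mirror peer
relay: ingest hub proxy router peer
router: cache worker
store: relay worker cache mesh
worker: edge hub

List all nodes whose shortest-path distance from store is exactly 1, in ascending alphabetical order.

cache, mesh, relay, worker

Level 0: store
Level 1: cache, mesh, relay, worker
Level 2: agent, edge, hub, ingest, peer, proxy, router
Level 3: core, front, leaf, mirror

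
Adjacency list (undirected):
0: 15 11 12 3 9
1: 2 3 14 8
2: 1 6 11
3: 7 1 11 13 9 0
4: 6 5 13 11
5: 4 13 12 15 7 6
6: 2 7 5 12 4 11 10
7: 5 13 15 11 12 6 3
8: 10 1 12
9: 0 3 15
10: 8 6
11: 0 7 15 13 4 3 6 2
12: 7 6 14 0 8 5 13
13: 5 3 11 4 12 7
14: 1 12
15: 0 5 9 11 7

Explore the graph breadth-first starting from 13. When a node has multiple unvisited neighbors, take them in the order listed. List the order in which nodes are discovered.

Visit 13; enqueue 5, 3, 11, 4, 12, 7 → queue [5, 3, 11, 4, 12, 7]
Visit 5; enqueue 15, 6 → queue [3, 11, 4, 12, 7, 15, 6]
Visit 3; enqueue 1, 9, 0 → queue [11, 4, 12, 7, 15, 6, 1, 9, 0]
Visit 11; enqueue 2 → queue [4, 12, 7, 15, 6, 1, 9, 0, 2]
Visit 4 → queue [12, 7, 15, 6, 1, 9, 0, 2]
Visit 12; enqueue 14, 8 → queue [7, 15, 6, 1, 9, 0, 2, 14, 8]
Visit 7 → queue [15, 6, 1, 9, 0, 2, 14, 8]
Visit 15 → queue [6, 1, 9, 0, 2, 14, 8]
Visit 6; enqueue 10 → queue [1, 9, 0, 2, 14, 8, 10]
Visit 1 → queue [9, 0, 2, 14, 8, 10]
Visit 9 → queue [0, 2, 14, 8, 10]
Visit 0 → queue [2, 14, 8, 10]
Visit 2 → queue [14, 8, 10]
Visit 14 → queue [8, 10]
Visit 8 → queue [10]
Visit 10 → queue []

13, 5, 3, 11, 4, 12, 7, 15, 6, 1, 9, 0, 2, 14, 8, 10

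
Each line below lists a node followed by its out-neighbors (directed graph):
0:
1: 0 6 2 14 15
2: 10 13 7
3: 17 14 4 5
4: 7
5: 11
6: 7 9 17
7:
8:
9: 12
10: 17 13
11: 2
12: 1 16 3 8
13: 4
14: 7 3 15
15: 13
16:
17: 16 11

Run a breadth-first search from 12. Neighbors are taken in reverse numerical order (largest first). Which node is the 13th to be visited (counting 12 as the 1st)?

Visit 12; enqueue 16, 8, 3, 1 → queue [16, 8, 3, 1]
Visit 16 → queue [8, 3, 1]
Visit 8 → queue [3, 1]
Visit 3; enqueue 17, 14, 5, 4 → queue [1, 17, 14, 5, 4]
Visit 1; enqueue 15, 6, 2, 0 → queue [17, 14, 5, 4, 15, 6, 2, 0]
Visit 17; enqueue 11 → queue [14, 5, 4, 15, 6, 2, 0, 11]
Visit 14; enqueue 7 → queue [5, 4, 15, 6, 2, 0, 11, 7]
Visit 5 → queue [4, 15, 6, 2, 0, 11, 7]
Visit 4 → queue [15, 6, 2, 0, 11, 7]
Visit 15; enqueue 13 → queue [6, 2, 0, 11, 7, 13]
Visit 6; enqueue 9 → queue [2, 0, 11, 7, 13, 9]
Visit 2; enqueue 10 → queue [0, 11, 7, 13, 9, 10]
Visit 0 → queue [11, 7, 13, 9, 10]
Visit 11 → queue [7, 13, 9, 10]
Visit 7 → queue [13, 9, 10]
Visit 13 → queue [9, 10]
Visit 9 → queue [10]
Visit 10 → queue []

Visit order: 12, 16, 8, 3, 1, 17, 14, 5, 4, 15, 6, 2, 0, 11, 7, 13, 9, 10

0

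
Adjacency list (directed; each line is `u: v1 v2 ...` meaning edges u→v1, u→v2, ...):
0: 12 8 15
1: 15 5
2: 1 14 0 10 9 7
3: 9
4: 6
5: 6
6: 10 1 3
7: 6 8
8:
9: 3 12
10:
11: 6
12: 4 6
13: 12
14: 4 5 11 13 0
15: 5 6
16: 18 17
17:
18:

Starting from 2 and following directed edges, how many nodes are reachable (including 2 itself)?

16

BFS from 2 visits: 2, 1, 14, 0, 10, 9, 7, 15, 5, 4, 11, 13, 12, 8, 3, 6
Reachable nodes: 16 of 19 total.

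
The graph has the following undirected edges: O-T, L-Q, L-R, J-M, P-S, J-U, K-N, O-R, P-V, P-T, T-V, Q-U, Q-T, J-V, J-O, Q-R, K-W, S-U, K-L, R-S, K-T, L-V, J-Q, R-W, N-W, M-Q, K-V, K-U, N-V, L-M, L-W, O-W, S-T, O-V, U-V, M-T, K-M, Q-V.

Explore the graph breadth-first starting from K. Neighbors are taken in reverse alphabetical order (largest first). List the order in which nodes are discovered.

K → W → V → U → T → N → M → L → R → O → Q → P → J → S

Visit K; enqueue W, V, U, T, N, M, L → queue [W, V, U, T, N, M, L]
Visit W; enqueue R, O → queue [V, U, T, N, M, L, R, O]
Visit V; enqueue Q, P, J → queue [U, T, N, M, L, R, O, Q, P, J]
Visit U; enqueue S → queue [T, N, M, L, R, O, Q, P, J, S]
Visit T → queue [N, M, L, R, O, Q, P, J, S]
Visit N → queue [M, L, R, O, Q, P, J, S]
Visit M → queue [L, R, O, Q, P, J, S]
Visit L → queue [R, O, Q, P, J, S]
Visit R → queue [O, Q, P, J, S]
Visit O → queue [Q, P, J, S]
Visit Q → queue [P, J, S]
Visit P → queue [J, S]
Visit J → queue [S]
Visit S → queue []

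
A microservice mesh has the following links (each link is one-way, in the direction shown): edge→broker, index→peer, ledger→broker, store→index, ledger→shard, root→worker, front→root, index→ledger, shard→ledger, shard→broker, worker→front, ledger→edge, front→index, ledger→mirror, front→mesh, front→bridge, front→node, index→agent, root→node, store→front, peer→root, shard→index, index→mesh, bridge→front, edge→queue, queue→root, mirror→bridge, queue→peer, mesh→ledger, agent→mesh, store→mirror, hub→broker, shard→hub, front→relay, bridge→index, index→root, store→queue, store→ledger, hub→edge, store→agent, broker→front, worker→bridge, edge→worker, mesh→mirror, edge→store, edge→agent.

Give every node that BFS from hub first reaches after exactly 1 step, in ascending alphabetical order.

broker, edge

Level 0: hub
Level 1: broker, edge
Level 2: agent, front, queue, store, worker
Level 3: bridge, index, ledger, mesh, mirror, node, peer, relay, root
Level 4: shard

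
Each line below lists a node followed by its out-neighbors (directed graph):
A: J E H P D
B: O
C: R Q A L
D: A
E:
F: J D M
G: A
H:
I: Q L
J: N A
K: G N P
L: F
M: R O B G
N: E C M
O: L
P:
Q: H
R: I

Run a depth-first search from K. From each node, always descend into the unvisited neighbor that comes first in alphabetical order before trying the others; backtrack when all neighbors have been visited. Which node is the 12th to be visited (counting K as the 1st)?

Visit K
K → G
G → A
A → D
A → E
A → H
A → J
J → N
N → C
C → L
L → F
F → M
M → B
B → O
M → R
R → I
I → Q
A → P

Visit order: K, G, A, D, E, H, J, N, C, L, F, M, B, O, R, I, Q, P

M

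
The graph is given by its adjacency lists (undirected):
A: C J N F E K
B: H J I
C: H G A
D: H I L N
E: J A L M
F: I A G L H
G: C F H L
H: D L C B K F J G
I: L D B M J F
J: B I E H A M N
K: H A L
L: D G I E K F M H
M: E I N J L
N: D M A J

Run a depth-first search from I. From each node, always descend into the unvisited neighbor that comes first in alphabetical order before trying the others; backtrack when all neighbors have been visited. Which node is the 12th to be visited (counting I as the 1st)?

Visit I
I → B
B → H
H → C
C → A
A → E
E → J
J → M
M → L
L → D
D → N
L → F
F → G
L → K

Visit order: I, B, H, C, A, E, J, M, L, D, N, F, G, K

F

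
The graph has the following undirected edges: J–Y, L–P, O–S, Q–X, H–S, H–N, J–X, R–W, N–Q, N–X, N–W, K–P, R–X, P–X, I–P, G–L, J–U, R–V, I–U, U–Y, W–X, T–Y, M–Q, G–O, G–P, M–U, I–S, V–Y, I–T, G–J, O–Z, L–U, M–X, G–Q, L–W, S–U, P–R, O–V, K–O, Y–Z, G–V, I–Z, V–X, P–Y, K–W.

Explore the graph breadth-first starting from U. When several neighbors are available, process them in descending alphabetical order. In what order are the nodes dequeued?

Visit U; enqueue Y, S, M, L, J, I → queue [Y, S, M, L, J, I]
Visit Y; enqueue Z, V, T, P → queue [S, M, L, J, I, Z, V, T, P]
Visit S; enqueue O, H → queue [M, L, J, I, Z, V, T, P, O, H]
Visit M; enqueue X, Q → queue [L, J, I, Z, V, T, P, O, H, X, Q]
Visit L; enqueue W, G → queue [J, I, Z, V, T, P, O, H, X, Q, W, G]
Visit J → queue [I, Z, V, T, P, O, H, X, Q, W, G]
Visit I → queue [Z, V, T, P, O, H, X, Q, W, G]
Visit Z → queue [V, T, P, O, H, X, Q, W, G]
Visit V; enqueue R → queue [T, P, O, H, X, Q, W, G, R]
Visit T → queue [P, O, H, X, Q, W, G, R]
Visit P; enqueue K → queue [O, H, X, Q, W, G, R, K]
Visit O → queue [H, X, Q, W, G, R, K]
Visit H; enqueue N → queue [X, Q, W, G, R, K, N]
Visit X → queue [Q, W, G, R, K, N]
Visit Q → queue [W, G, R, K, N]
Visit W → queue [G, R, K, N]
Visit G → queue [R, K, N]
Visit R → queue [K, N]
Visit K → queue [N]
Visit N → queue []

U, Y, S, M, L, J, I, Z, V, T, P, O, H, X, Q, W, G, R, K, N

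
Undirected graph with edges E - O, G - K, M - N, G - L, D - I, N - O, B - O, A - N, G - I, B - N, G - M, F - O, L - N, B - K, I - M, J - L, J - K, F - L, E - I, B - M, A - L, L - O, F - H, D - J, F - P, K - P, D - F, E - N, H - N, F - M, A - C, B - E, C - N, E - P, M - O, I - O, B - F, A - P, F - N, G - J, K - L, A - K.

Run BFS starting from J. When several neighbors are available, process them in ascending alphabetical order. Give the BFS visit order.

J D G K L F I M A B P N O H E C

Visit J; enqueue D, G, K, L → queue [D, G, K, L]
Visit D; enqueue F, I → queue [G, K, L, F, I]
Visit G; enqueue M → queue [K, L, F, I, M]
Visit K; enqueue A, B, P → queue [L, F, I, M, A, B, P]
Visit L; enqueue N, O → queue [F, I, M, A, B, P, N, O]
Visit F; enqueue H → queue [I, M, A, B, P, N, O, H]
Visit I; enqueue E → queue [M, A, B, P, N, O, H, E]
Visit M → queue [A, B, P, N, O, H, E]
Visit A; enqueue C → queue [B, P, N, O, H, E, C]
Visit B → queue [P, N, O, H, E, C]
Visit P → queue [N, O, H, E, C]
Visit N → queue [O, H, E, C]
Visit O → queue [H, E, C]
Visit H → queue [E, C]
Visit E → queue [C]
Visit C → queue []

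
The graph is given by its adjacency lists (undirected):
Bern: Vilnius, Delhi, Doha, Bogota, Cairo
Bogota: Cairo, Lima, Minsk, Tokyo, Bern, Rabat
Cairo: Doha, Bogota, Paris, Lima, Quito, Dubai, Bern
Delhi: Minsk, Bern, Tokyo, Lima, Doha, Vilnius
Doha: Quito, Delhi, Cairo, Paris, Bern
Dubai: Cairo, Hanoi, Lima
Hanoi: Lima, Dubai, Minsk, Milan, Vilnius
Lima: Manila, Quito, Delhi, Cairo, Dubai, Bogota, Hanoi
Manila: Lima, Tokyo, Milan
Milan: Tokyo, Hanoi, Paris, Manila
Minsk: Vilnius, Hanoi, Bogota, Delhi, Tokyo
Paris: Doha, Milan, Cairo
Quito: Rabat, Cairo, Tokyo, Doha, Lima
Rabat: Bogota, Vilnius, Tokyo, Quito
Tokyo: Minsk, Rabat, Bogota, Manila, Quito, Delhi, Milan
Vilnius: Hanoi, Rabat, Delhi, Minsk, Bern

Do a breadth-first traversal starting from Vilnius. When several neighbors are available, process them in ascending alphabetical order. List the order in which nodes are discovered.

Vilnius → Bern → Delhi → Hanoi → Minsk → Rabat → Bogota → Cairo → Doha → Lima → Tokyo → Dubai → Milan → Quito → Paris → Manila

Visit Vilnius; enqueue Bern, Delhi, Hanoi, Minsk, Rabat → queue [Bern, Delhi, Hanoi, Minsk, Rabat]
Visit Bern; enqueue Bogota, Cairo, Doha → queue [Delhi, Hanoi, Minsk, Rabat, Bogota, Cairo, Doha]
Visit Delhi; enqueue Lima, Tokyo → queue [Hanoi, Minsk, Rabat, Bogota, Cairo, Doha, Lima, Tokyo]
Visit Hanoi; enqueue Dubai, Milan → queue [Minsk, Rabat, Bogota, Cairo, Doha, Lima, Tokyo, Dubai, Milan]
Visit Minsk → queue [Rabat, Bogota, Cairo, Doha, Lima, Tokyo, Dubai, Milan]
Visit Rabat; enqueue Quito → queue [Bogota, Cairo, Doha, Lima, Tokyo, Dubai, Milan, Quito]
Visit Bogota → queue [Cairo, Doha, Lima, Tokyo, Dubai, Milan, Quito]
Visit Cairo; enqueue Paris → queue [Doha, Lima, Tokyo, Dubai, Milan, Quito, Paris]
Visit Doha → queue [Lima, Tokyo, Dubai, Milan, Quito, Paris]
Visit Lima; enqueue Manila → queue [Tokyo, Dubai, Milan, Quito, Paris, Manila]
Visit Tokyo → queue [Dubai, Milan, Quito, Paris, Manila]
Visit Dubai → queue [Milan, Quito, Paris, Manila]
Visit Milan → queue [Quito, Paris, Manila]
Visit Quito → queue [Paris, Manila]
Visit Paris → queue [Manila]
Visit Manila → queue []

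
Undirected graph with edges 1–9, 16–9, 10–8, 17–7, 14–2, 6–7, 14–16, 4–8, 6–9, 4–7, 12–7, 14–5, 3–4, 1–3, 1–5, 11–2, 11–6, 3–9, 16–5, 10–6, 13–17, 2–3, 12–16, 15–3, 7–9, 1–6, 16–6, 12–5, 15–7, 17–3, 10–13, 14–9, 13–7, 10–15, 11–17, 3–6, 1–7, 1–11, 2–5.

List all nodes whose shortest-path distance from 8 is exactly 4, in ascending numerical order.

5, 14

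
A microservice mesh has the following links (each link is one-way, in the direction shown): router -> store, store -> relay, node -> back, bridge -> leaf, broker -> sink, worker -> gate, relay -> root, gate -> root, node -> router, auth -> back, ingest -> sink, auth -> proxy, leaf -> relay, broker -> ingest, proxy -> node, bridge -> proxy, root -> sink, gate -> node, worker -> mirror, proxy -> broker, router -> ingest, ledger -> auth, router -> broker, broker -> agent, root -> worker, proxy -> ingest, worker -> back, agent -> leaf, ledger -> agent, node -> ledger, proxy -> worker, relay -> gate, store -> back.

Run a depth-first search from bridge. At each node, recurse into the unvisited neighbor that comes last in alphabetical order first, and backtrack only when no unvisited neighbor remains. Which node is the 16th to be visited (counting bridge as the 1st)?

leaf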